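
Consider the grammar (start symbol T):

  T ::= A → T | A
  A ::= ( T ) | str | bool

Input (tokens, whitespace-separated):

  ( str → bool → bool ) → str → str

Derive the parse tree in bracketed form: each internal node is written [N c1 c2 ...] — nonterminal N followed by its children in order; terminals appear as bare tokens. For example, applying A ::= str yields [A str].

T
A → T
( T ) → T
( A → T ) → T
( str → T ) → T
( str → A → T ) → T
( str → bool → T ) → T
( str → bool → A ) → T
( str → bool → bool ) → T
( str → bool → bool ) → A → T
( str → bool → bool ) → str → T
( str → bool → bool ) → str → A
( str → bool → bool ) → str → str

[T [A ( [T [A str] → [T [A bool] → [T [A bool]]]] )] → [T [A str] → [T [A str]]]]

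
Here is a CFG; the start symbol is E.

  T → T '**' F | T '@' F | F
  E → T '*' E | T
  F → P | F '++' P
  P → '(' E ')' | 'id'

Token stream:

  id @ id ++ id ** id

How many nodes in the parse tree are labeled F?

4

[E [T [T [T [F [P id]]] @ [F [F [P id]] ++ [P id]]] ** [F [P id]]]]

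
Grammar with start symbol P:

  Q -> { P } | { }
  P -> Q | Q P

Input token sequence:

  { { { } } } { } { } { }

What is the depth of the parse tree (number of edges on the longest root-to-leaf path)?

[P [Q { [P [Q { [P [Q { }]] }]] }] [P [Q { }] [P [Q { }] [P [Q { }]]]]]

6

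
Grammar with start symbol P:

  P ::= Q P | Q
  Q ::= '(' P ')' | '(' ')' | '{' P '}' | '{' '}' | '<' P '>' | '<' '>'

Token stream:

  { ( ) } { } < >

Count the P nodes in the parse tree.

4

[P [Q { [P [Q ( )]] }] [P [Q { }] [P [Q < >]]]]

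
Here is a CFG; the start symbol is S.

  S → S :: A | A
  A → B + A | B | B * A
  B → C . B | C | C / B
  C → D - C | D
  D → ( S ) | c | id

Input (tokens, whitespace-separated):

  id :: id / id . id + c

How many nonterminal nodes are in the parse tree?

[S [S [A [B [C [D id]]]]] :: [A [B [C [D id]] / [B [C [D id]] . [B [C [D id]]]]] + [A [B [C [D c]]]]]]

20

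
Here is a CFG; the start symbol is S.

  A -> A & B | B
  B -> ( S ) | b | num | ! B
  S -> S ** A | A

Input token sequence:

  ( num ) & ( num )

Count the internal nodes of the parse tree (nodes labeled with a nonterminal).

[S [A [A [B ( [S [A [B num]]] )]] & [B ( [S [A [B num]]] )]]]

11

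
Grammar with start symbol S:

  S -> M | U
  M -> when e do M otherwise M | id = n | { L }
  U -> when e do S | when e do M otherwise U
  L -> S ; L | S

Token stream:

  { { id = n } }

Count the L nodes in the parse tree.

[S [M { [L [S [M { [L [S [M id = n]]] }]]] }]]

2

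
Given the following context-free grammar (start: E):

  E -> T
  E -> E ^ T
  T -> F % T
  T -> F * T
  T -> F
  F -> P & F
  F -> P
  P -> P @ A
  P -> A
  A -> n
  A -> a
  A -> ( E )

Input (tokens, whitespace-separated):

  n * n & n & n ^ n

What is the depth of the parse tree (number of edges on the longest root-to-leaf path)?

[E [E [T [F [P [A n]]] * [T [F [P [A n]] & [F [P [A n]] & [F [P [A n]]]]]]]] ^ [T [F [P [A n]]]]]

9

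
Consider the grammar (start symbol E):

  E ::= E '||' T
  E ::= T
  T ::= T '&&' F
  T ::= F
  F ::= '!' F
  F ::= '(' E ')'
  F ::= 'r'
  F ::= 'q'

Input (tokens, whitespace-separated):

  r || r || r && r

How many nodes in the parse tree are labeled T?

4

[E [E [E [T [F r]]] || [T [F r]]] || [T [T [F r]] && [F r]]]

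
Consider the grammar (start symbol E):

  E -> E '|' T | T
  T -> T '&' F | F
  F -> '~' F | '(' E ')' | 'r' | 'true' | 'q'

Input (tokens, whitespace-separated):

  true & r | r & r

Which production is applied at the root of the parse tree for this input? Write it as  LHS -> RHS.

[E [E [T [T [F true]] & [F r]]] | [T [T [F r]] & [F r]]]

E -> E '|' T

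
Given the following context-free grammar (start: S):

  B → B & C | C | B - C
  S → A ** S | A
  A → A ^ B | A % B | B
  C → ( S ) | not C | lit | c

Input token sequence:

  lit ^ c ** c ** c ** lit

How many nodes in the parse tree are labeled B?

5

[S [A [A [B [C lit]]] ^ [B [C c]]] ** [S [A [B [C c]]] ** [S [A [B [C c]]] ** [S [A [B [C lit]]]]]]]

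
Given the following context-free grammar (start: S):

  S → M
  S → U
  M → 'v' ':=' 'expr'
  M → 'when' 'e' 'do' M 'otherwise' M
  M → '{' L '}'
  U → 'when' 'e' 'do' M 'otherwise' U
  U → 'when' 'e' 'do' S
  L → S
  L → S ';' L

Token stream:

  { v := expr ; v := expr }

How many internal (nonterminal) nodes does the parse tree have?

8

[S [M { [L [S [M v := expr]] ; [L [S [M v := expr]]]] }]]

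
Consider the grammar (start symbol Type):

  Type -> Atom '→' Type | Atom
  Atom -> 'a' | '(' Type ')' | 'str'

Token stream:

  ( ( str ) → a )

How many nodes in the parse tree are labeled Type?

4

[Type [Atom ( [Type [Atom ( [Type [Atom str]] )] → [Type [Atom a]]] )]]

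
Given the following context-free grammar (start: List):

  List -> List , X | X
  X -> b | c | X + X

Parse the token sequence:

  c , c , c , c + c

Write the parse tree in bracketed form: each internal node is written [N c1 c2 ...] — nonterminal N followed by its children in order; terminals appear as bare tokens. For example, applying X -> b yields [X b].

[List [List [List [List [X c]] , [X c]] , [X c]] , [X [X c] + [X c]]]

List
List , X
List , X , X
List , X , X , X
X , X , X , X
c , X , X , X
c , c , X , X
c , c , c , X
c , c , c , X + X
c , c , c , c + X
c , c , c , c + c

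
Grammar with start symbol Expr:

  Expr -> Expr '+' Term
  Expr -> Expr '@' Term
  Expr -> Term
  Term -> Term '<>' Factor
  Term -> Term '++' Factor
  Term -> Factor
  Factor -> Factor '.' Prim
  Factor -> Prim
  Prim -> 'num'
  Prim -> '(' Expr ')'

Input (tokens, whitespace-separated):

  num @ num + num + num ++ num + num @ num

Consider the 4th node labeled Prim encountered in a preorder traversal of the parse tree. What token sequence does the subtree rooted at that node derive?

num

[Expr [Expr [Expr [Expr [Expr [Expr [Term [Factor [Prim num]]]] @ [Term [Factor [Prim num]]]] + [Term [Factor [Prim num]]]] + [Term [Term [Factor [Prim num]]] ++ [Factor [Prim num]]]] + [Term [Factor [Prim num]]]] @ [Term [Factor [Prim num]]]]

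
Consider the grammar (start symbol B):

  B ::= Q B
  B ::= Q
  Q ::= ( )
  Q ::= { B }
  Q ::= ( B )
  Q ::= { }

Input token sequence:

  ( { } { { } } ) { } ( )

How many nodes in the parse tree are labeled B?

[B [Q ( [B [Q { }] [B [Q { [B [Q { }]] }]]] )] [B [Q { }] [B [Q ( )]]]]

6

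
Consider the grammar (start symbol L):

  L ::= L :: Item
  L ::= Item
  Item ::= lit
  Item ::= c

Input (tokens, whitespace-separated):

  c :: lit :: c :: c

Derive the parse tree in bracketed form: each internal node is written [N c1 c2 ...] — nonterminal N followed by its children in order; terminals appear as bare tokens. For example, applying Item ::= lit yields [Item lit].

[L [L [L [L [Item c]] :: [Item lit]] :: [Item c]] :: [Item c]]

L
L :: Item
L :: Item :: Item
L :: Item :: Item :: Item
Item :: Item :: Item :: Item
c :: Item :: Item :: Item
c :: lit :: Item :: Item
c :: lit :: c :: Item
c :: lit :: c :: c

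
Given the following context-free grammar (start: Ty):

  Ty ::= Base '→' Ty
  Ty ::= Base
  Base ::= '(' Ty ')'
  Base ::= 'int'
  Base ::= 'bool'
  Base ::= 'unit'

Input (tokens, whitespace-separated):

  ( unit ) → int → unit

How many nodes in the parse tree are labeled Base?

[Ty [Base ( [Ty [Base unit]] )] → [Ty [Base int] → [Ty [Base unit]]]]

4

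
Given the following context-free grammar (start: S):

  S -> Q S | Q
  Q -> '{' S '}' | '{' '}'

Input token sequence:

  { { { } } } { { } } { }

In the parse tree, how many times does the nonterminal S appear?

6

[S [Q { [S [Q { [S [Q { }]] }]] }] [S [Q { [S [Q { }]] }] [S [Q { }]]]]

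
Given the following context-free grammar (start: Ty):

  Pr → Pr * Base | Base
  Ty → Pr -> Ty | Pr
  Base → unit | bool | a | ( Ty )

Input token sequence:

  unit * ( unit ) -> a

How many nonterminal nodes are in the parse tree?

11

[Ty [Pr [Pr [Base unit]] * [Base ( [Ty [Pr [Base unit]]] )]] -> [Ty [Pr [Base a]]]]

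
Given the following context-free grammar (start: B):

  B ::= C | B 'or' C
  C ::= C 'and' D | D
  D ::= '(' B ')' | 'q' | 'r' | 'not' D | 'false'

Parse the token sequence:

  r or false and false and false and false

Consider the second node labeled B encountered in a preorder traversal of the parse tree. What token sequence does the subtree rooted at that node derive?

[B [B [C [D r]]] or [C [C [C [C [D false]] and [D false]] and [D false]] and [D false]]]

r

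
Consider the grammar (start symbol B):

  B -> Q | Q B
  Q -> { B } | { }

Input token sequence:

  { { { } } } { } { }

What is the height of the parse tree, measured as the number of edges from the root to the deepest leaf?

6

[B [Q { [B [Q { [B [Q { }]] }]] }] [B [Q { }] [B [Q { }]]]]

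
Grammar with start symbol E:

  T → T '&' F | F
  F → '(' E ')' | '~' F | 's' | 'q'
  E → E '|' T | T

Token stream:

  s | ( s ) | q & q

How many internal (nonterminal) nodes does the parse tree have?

14

[E [E [E [T [F s]]] | [T [F ( [E [T [F s]]] )]]] | [T [T [F q]] & [F q]]]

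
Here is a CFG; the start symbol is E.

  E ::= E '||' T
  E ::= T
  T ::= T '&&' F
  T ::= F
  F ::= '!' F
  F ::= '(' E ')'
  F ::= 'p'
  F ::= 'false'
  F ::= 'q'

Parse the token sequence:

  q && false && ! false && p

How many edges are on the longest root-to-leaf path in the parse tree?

[E [T [T [T [T [F q]] && [F false]] && [F ! [F false]]] && [F p]]]

6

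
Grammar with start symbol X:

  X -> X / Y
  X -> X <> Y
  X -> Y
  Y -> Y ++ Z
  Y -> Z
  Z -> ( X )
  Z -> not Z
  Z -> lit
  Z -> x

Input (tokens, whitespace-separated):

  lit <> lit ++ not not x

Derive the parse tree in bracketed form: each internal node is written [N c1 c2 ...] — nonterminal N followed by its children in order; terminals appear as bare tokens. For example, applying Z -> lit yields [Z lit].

X
X <> Y
Y <> Y
Z <> Y
lit <> Y
lit <> Y ++ Z
lit <> Z ++ Z
lit <> lit ++ Z
lit <> lit ++ not Z
lit <> lit ++ not not Z
lit <> lit ++ not not x

[X [X [Y [Z lit]]] <> [Y [Y [Z lit]] ++ [Z not [Z not [Z x]]]]]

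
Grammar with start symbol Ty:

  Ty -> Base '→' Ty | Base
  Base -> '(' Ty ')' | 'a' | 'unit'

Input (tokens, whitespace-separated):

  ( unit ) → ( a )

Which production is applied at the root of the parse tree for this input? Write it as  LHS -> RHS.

[Ty [Base ( [Ty [Base unit]] )] → [Ty [Base ( [Ty [Base a]] )]]]

Ty -> Base '→' Ty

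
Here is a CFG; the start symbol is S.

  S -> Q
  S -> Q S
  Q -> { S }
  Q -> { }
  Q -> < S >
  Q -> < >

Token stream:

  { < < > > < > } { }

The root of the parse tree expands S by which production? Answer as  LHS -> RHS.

S -> Q S

[S [Q { [S [Q < [S [Q < >]] >] [S [Q < >]]] }] [S [Q { }]]]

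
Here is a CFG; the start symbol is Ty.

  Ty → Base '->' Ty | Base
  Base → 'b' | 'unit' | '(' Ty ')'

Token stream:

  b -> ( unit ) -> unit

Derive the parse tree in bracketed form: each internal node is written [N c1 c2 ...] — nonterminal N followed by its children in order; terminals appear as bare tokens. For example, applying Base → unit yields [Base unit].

[Ty [Base b] -> [Ty [Base ( [Ty [Base unit]] )] -> [Ty [Base unit]]]]

Ty
Base -> Ty
b -> Ty
b -> Base -> Ty
b -> ( Ty ) -> Ty
b -> ( Base ) -> Ty
b -> ( unit ) -> Ty
b -> ( unit ) -> Base
b -> ( unit ) -> unit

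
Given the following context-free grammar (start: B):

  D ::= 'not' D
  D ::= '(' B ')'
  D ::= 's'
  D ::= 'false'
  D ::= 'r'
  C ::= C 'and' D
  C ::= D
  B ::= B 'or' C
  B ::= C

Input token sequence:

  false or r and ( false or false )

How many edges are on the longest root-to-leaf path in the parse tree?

[B [B [C [D false]]] or [C [C [D r]] and [D ( [B [B [C [D false]]] or [C [D false]]] )]]]

7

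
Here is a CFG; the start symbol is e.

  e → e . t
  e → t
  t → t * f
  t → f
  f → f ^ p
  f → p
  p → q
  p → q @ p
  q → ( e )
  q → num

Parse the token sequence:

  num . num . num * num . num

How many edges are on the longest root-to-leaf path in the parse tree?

8

[e [e [e [e [t [f [p [q num]]]]] . [t [f [p [q num]]]]] . [t [t [f [p [q num]]]] * [f [p [q num]]]]] . [t [f [p [q num]]]]]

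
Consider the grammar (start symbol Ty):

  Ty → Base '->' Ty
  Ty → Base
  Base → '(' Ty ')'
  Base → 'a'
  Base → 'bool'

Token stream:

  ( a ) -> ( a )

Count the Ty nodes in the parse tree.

[Ty [Base ( [Ty [Base a]] )] -> [Ty [Base ( [Ty [Base a]] )]]]

4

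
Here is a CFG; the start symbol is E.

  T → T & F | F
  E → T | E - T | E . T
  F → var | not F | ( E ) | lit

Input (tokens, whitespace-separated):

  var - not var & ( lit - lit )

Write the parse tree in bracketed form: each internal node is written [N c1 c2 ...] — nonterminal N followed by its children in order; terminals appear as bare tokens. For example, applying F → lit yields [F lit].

[E [E [T [F var]]] - [T [T [F not [F var]]] & [F ( [E [E [T [F lit]]] - [T [F lit]]] )]]]

E
E - T
T - T
F - T
var - T
var - T & F
var - F & F
var - not F & F
var - not var & F
var - not var & ( E )
var - not var & ( E - T )
var - not var & ( T - T )
var - not var & ( F - T )
var - not var & ( lit - T )
var - not var & ( lit - F )
var - not var & ( lit - lit )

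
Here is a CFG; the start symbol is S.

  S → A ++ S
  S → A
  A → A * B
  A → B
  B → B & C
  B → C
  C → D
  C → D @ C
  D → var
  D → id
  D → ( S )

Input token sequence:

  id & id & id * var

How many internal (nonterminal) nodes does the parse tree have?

[S [A [A [B [B [B [C [D id]]] & [C [D id]]] & [C [D id]]]] * [B [C [D var]]]]]

15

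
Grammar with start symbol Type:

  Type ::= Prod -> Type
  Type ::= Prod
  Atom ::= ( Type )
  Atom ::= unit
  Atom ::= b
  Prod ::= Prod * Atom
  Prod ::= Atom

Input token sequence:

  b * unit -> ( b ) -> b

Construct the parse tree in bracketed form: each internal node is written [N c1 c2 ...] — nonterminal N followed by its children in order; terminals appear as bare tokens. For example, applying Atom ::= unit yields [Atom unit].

[Type [Prod [Prod [Atom b]] * [Atom unit]] -> [Type [Prod [Atom ( [Type [Prod [Atom b]]] )]] -> [Type [Prod [Atom b]]]]]

Type
Prod -> Type
Prod * Atom -> Type
Atom * Atom -> Type
b * Atom -> Type
b * unit -> Type
b * unit -> Prod -> Type
b * unit -> Atom -> Type
b * unit -> ( Type ) -> Type
b * unit -> ( Prod ) -> Type
b * unit -> ( Atom ) -> Type
b * unit -> ( b ) -> Type
b * unit -> ( b ) -> Prod
b * unit -> ( b ) -> Atom
b * unit -> ( b ) -> b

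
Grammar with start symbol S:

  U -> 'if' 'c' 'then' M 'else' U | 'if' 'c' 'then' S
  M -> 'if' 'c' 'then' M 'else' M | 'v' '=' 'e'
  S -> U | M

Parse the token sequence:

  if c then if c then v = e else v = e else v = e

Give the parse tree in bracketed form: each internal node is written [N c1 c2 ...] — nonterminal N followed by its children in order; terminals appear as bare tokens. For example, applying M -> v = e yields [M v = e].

S
M
if c then M else M
if c then if c then M else M else M
if c then if c then v = e else M else M
if c then if c then v = e else v = e else M
if c then if c then v = e else v = e else v = e

[S [M if c then [M if c then [M v = e] else [M v = e]] else [M v = e]]]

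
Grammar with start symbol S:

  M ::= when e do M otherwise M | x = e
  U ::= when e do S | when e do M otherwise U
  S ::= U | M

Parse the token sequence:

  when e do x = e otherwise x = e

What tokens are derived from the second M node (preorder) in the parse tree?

x = e

[S [M when e do [M x = e] otherwise [M x = e]]]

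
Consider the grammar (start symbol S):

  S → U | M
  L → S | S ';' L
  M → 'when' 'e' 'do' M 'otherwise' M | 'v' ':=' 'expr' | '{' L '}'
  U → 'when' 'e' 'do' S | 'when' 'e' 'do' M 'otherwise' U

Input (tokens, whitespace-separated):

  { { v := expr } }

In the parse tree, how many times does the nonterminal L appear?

[S [M { [L [S [M { [L [S [M v := expr]]] }]]] }]]

2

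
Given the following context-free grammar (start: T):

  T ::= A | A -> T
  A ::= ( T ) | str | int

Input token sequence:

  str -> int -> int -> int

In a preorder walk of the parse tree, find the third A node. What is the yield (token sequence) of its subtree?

int

[T [A str] -> [T [A int] -> [T [A int] -> [T [A int]]]]]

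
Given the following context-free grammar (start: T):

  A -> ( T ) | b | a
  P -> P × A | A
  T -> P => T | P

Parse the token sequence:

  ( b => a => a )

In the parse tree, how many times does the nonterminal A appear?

4

[T [P [A ( [T [P [A b]] => [T [P [A a]] => [T [P [A a]]]]] )]]]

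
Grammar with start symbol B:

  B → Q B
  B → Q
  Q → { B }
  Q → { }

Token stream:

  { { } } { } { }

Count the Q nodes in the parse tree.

4

[B [Q { [B [Q { }]] }] [B [Q { }] [B [Q { }]]]]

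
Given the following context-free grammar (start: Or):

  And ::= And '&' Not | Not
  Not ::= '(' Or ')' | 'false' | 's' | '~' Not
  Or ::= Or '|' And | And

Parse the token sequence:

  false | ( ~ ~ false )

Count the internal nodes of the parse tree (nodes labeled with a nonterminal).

[Or [Or [And [Not false]]] | [And [Not ( [Or [And [Not ~ [Not ~ [Not false]]]]] )]]]

11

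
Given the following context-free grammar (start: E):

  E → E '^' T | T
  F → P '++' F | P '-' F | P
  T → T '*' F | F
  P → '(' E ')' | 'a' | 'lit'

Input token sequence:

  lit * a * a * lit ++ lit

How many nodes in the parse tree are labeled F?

5

[E [T [T [T [T [F [P lit]]] * [F [P a]]] * [F [P a]]] * [F [P lit] ++ [F [P lit]]]]]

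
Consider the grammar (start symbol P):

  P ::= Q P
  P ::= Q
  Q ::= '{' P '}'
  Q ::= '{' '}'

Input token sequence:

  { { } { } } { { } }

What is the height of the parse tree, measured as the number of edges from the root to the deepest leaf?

5

[P [Q { [P [Q { }] [P [Q { }]]] }] [P [Q { [P [Q { }]] }]]]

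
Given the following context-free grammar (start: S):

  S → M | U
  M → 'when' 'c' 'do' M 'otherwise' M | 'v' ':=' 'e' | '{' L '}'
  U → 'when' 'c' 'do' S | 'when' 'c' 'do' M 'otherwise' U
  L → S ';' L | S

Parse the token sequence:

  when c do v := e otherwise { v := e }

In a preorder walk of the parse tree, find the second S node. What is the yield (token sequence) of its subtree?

[S [M when c do [M v := e] otherwise [M { [L [S [M v := e]]] }]]]

v := e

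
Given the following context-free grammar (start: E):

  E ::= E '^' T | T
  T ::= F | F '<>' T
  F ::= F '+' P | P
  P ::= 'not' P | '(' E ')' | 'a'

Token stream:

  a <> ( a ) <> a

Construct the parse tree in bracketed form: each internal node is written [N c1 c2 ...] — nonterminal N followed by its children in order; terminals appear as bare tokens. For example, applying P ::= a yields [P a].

E
T
F <> T
P <> T
a <> T
a <> F <> T
a <> P <> T
a <> ( E ) <> T
a <> ( T ) <> T
a <> ( F ) <> T
a <> ( P ) <> T
a <> ( a ) <> T
a <> ( a ) <> F
a <> ( a ) <> P
a <> ( a ) <> a

[E [T [F [P a]] <> [T [F [P ( [E [T [F [P a]]]] )]] <> [T [F [P a]]]]]]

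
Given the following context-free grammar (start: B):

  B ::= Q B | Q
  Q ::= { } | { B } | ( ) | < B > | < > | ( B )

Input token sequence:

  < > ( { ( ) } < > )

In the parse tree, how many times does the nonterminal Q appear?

[B [Q < >] [B [Q ( [B [Q { [B [Q ( )]] }] [B [Q < >]]] )]]]

5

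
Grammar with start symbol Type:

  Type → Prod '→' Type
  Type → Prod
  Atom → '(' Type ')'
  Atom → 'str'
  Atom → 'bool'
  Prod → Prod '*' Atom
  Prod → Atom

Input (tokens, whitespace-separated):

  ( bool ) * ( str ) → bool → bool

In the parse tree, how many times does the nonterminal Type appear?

5

[Type [Prod [Prod [Atom ( [Type [Prod [Atom bool]]] )]] * [Atom ( [Type [Prod [Atom str]]] )]] → [Type [Prod [Atom bool]] → [Type [Prod [Atom bool]]]]]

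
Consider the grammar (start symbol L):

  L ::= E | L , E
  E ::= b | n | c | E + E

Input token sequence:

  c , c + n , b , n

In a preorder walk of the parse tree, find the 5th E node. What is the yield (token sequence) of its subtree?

[L [L [L [L [E c]] , [E [E c] + [E n]]] , [E b]] , [E n]]

b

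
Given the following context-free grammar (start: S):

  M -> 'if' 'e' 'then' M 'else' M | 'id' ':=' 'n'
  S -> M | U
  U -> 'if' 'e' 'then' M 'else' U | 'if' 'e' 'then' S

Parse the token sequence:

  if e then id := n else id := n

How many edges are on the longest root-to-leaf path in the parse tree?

[S [M if e then [M id := n] else [M id := n]]]

3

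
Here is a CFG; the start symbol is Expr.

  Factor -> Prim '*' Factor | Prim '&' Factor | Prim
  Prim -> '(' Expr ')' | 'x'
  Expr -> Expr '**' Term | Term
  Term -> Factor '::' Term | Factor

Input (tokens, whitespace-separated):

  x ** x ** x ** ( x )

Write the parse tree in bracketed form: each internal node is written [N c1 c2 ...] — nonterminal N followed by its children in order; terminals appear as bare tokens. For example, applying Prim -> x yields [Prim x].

[Expr [Expr [Expr [Expr [Term [Factor [Prim x]]]] ** [Term [Factor [Prim x]]]] ** [Term [Factor [Prim x]]]] ** [Term [Factor [Prim ( [Expr [Term [Factor [Prim x]]]] )]]]]

Expr
Expr ** Term
Expr ** Term ** Term
Expr ** Term ** Term ** Term
Term ** Term ** Term ** Term
Factor ** Term ** Term ** Term
Prim ** Term ** Term ** Term
x ** Term ** Term ** Term
x ** Factor ** Term ** Term
x ** Prim ** Term ** Term
x ** x ** Term ** Term
x ** x ** Factor ** Term
x ** x ** Prim ** Term
x ** x ** x ** Term
x ** x ** x ** Factor
x ** x ** x ** Prim
x ** x ** x ** ( Expr )
x ** x ** x ** ( Term )
x ** x ** x ** ( Factor )
x ** x ** x ** ( Prim )
x ** x ** x ** ( x )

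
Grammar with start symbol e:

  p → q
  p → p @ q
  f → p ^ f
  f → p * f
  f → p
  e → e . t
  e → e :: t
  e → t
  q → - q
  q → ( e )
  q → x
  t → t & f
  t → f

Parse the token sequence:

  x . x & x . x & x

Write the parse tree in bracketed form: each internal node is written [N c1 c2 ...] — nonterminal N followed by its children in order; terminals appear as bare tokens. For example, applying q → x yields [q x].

[e [e [e [t [f [p [q x]]]]] . [t [t [f [p [q x]]]] & [f [p [q x]]]]] . [t [t [f [p [q x]]]] & [f [p [q x]]]]]

e
e . t
e . t . t
t . t . t
f . t . t
p . t . t
q . t . t
x . t . t
x . t & f . t
x . f & f . t
x . p & f . t
x . q & f . t
x . x & f . t
x . x & p . t
x . x & q . t
x . x & x . t
x . x & x . t & f
x . x & x . f & f
x . x & x . p & f
x . x & x . q & f
x . x & x . x & f
x . x & x . x & p
x . x & x . x & q
x . x & x . x & x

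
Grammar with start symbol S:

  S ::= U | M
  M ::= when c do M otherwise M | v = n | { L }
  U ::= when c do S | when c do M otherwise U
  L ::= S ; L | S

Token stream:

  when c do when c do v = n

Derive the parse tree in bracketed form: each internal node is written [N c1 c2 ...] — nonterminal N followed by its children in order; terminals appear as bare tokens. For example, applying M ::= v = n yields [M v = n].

[S [U when c do [S [U when c do [S [M v = n]]]]]]

S
U
when c do S
when c do U
when c do when c do S
when c do when c do M
when c do when c do v = n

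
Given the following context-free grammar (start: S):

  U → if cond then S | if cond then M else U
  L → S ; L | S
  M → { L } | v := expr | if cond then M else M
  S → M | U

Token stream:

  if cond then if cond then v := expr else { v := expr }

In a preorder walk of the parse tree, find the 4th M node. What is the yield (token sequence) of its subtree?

v := expr

[S [U if cond then [S [M if cond then [M v := expr] else [M { [L [S [M v := expr]]] }]]]]]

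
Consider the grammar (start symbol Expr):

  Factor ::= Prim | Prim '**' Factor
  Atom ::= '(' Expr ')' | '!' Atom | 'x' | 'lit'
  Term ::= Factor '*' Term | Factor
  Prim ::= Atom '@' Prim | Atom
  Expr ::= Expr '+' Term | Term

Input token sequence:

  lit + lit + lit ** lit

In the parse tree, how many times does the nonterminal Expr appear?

3

[Expr [Expr [Expr [Term [Factor [Prim [Atom lit]]]]] + [Term [Factor [Prim [Atom lit]]]]] + [Term [Factor [Prim [Atom lit]] ** [Factor [Prim [Atom lit]]]]]]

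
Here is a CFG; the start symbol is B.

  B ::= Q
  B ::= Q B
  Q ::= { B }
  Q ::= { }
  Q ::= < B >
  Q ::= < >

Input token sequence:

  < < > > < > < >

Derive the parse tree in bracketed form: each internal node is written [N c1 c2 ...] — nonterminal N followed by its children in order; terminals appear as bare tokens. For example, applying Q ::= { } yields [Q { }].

[B [Q < [B [Q < >]] >] [B [Q < >] [B [Q < >]]]]

B
Q B
< B > B
< Q > B
< < > > B
< < > > Q B
< < > > < > B
< < > > < > Q
< < > > < > < >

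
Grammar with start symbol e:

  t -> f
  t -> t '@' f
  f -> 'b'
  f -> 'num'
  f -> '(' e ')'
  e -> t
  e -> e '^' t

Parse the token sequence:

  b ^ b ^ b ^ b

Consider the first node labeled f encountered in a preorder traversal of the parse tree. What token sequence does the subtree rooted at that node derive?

b

[e [e [e [e [t [f b]]] ^ [t [f b]]] ^ [t [f b]]] ^ [t [f b]]]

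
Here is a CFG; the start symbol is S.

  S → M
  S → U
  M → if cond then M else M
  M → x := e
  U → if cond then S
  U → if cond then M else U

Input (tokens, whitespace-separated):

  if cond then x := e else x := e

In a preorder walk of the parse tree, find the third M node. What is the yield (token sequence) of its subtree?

[S [M if cond then [M x := e] else [M x := e]]]

x := e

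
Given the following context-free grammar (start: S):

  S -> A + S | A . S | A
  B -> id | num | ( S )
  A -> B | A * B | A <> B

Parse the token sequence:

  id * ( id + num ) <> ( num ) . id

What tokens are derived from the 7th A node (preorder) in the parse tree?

[S [A [A [A [B id]] * [B ( [S [A [B id]] + [S [A [B num]]]] )]] <> [B ( [S [A [B num]]] )]] . [S [A [B id]]]]

id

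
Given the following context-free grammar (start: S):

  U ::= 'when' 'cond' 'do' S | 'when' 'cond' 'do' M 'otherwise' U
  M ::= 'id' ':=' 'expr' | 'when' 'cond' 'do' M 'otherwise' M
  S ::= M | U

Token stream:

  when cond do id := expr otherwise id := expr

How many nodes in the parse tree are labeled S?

[S [M when cond do [M id := expr] otherwise [M id := expr]]]

1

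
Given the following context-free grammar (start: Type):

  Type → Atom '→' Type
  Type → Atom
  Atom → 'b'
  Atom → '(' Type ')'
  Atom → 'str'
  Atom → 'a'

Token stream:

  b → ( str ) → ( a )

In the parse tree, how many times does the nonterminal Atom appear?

[Type [Atom b] → [Type [Atom ( [Type [Atom str]] )] → [Type [Atom ( [Type [Atom a]] )]]]]

5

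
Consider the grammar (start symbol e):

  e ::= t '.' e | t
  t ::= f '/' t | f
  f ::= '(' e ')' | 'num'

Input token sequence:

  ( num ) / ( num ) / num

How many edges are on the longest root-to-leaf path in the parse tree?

[e [t [f ( [e [t [f num]]] )] / [t [f ( [e [t [f num]]] )] / [t [f num]]]]]

7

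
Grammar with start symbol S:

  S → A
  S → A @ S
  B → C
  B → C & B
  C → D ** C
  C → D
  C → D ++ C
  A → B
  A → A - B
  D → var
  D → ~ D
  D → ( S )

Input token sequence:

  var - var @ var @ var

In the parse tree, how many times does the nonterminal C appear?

4

[S [A [A [B [C [D var]]]] - [B [C [D var]]]] @ [S [A [B [C [D var]]]] @ [S [A [B [C [D var]]]]]]]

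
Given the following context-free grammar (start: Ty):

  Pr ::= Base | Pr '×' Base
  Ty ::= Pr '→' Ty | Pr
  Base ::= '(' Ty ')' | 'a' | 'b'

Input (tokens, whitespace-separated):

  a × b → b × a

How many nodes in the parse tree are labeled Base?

[Ty [Pr [Pr [Base a]] × [Base b]] → [Ty [Pr [Pr [Base b]] × [Base a]]]]

4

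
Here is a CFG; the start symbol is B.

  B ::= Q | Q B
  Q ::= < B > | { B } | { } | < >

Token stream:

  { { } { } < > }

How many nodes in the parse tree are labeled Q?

4

[B [Q { [B [Q { }] [B [Q { }] [B [Q < >]]]] }]]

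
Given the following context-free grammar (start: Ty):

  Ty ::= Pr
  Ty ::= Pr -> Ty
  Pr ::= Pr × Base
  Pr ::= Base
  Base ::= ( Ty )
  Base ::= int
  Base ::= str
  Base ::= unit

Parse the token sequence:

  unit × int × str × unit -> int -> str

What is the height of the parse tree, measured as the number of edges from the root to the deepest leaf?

6

[Ty [Pr [Pr [Pr [Pr [Base unit]] × [Base int]] × [Base str]] × [Base unit]] -> [Ty [Pr [Base int]] -> [Ty [Pr [Base str]]]]]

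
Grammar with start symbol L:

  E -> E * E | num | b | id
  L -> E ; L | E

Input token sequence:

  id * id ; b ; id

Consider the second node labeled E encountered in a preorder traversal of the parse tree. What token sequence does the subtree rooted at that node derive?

id

[L [E [E id] * [E id]] ; [L [E b] ; [L [E id]]]]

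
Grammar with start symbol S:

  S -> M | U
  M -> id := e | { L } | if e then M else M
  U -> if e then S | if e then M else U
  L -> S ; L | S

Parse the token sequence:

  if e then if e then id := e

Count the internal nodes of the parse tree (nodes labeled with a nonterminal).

6

[S [U if e then [S [U if e then [S [M id := e]]]]]]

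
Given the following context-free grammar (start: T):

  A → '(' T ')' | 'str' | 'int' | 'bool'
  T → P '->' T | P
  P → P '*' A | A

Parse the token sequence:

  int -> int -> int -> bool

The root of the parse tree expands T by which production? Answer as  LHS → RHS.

[T [P [A int]] -> [T [P [A int]] -> [T [P [A int]] -> [T [P [A bool]]]]]]

T → P '->' T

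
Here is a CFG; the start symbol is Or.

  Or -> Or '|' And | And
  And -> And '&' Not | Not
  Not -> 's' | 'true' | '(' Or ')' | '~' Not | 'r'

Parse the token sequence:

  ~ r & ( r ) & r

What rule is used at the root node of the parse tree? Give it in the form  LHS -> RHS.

Or -> And

[Or [And [And [And [Not ~ [Not r]]] & [Not ( [Or [And [Not r]]] )]] & [Not r]]]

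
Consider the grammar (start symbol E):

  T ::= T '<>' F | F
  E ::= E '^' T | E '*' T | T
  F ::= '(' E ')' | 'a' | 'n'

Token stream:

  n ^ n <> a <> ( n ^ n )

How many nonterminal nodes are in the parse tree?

16

[E [E [T [F n]]] ^ [T [T [T [F n]] <> [F a]] <> [F ( [E [E [T [F n]]] ^ [T [F n]]] )]]]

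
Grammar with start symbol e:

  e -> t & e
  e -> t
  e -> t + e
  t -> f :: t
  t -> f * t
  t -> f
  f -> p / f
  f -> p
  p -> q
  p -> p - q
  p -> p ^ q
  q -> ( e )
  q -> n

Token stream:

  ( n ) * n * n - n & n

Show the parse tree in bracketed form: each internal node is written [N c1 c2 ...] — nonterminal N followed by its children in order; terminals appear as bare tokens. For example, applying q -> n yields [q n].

[e [t [f [p [q ( [e [t [f [p [q n]]]]] )]]] * [t [f [p [q n]]] * [t [f [p [p [q n]] - [q n]]]]]] & [e [t [f [p [q n]]]]]]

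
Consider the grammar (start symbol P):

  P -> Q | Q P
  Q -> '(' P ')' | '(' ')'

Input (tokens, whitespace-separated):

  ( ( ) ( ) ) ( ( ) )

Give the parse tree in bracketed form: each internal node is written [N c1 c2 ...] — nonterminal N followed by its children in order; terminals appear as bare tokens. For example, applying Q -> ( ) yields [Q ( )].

P
Q P
( P ) P
( Q P ) P
( ( ) P ) P
( ( ) Q ) P
( ( ) ( ) ) P
( ( ) ( ) ) Q
( ( ) ( ) ) ( P )
( ( ) ( ) ) ( Q )
( ( ) ( ) ) ( ( ) )

[P [Q ( [P [Q ( )] [P [Q ( )]]] )] [P [Q ( [P [Q ( )]] )]]]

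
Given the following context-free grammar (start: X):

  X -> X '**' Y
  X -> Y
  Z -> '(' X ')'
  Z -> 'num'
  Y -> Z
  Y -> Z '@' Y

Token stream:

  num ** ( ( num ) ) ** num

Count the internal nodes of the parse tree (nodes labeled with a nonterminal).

15

[X [X [X [Y [Z num]]] ** [Y [Z ( [X [Y [Z ( [X [Y [Z num]]] )]]] )]]] ** [Y [Z num]]]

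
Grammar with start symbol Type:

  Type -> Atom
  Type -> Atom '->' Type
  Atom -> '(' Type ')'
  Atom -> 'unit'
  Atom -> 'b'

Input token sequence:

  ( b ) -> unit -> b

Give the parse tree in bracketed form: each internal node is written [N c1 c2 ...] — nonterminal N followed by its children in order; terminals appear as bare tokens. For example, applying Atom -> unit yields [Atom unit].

[Type [Atom ( [Type [Atom b]] )] -> [Type [Atom unit] -> [Type [Atom b]]]]

Type
Atom -> Type
( Type ) -> Type
( Atom ) -> Type
( b ) -> Type
( b ) -> Atom -> Type
( b ) -> unit -> Type
( b ) -> unit -> Atom
( b ) -> unit -> b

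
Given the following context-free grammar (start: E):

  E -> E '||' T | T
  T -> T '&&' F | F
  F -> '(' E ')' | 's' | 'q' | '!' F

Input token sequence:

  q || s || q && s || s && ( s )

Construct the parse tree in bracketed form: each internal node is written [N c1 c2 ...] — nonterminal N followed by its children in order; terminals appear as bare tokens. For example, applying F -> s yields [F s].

E
E || T
E || T || T
E || T || T || T
T || T || T || T
F || T || T || T
q || T || T || T
q || F || T || T
q || s || T || T
q || s || T && F || T
q || s || F && F || T
q || s || q && F || T
q || s || q && s || T
q || s || q && s || T && F
q || s || q && s || F && F
q || s || q && s || s && F
q || s || q && s || s && ( E )
q || s || q && s || s && ( T )
q || s || q && s || s && ( F )
q || s || q && s || s && ( s )

[E [E [E [E [T [F q]]] || [T [F s]]] || [T [T [F q]] && [F s]]] || [T [T [F s]] && [F ( [E [T [F s]]] )]]]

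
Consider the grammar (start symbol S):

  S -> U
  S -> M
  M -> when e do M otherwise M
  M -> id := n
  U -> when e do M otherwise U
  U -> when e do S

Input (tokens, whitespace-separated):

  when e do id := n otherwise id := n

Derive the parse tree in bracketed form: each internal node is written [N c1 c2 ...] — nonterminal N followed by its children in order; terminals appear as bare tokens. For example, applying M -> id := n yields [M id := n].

[S [M when e do [M id := n] otherwise [M id := n]]]

S
M
when e do M otherwise M
when e do id := n otherwise M
when e do id := n otherwise id := n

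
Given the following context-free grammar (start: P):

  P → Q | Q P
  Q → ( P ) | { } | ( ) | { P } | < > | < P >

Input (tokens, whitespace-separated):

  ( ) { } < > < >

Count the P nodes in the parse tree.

[P [Q ( )] [P [Q { }] [P [Q < >] [P [Q < >]]]]]

4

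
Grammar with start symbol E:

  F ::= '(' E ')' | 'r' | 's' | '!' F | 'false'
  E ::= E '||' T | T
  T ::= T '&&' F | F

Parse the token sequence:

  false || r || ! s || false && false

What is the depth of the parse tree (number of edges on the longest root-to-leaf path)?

6

[E [E [E [E [T [F false]]] || [T [F r]]] || [T [F ! [F s]]]] || [T [T [F false]] && [F false]]]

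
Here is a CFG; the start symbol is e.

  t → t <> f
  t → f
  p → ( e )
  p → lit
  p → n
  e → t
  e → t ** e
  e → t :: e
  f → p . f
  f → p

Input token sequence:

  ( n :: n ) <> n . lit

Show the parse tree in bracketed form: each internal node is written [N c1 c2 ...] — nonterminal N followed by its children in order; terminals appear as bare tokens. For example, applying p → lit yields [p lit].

[e [t [t [f [p ( [e [t [f [p n]]] :: [e [t [f [p n]]]]] )]]] <> [f [p n] . [f [p lit]]]]]

e
t
t <> f
f <> f
p <> f
( e ) <> f
( t :: e ) <> f
( f :: e ) <> f
( p :: e ) <> f
( n :: e ) <> f
( n :: t ) <> f
( n :: f ) <> f
( n :: p ) <> f
( n :: n ) <> f
( n :: n ) <> p . f
( n :: n ) <> n . f
( n :: n ) <> n . p
( n :: n ) <> n . lit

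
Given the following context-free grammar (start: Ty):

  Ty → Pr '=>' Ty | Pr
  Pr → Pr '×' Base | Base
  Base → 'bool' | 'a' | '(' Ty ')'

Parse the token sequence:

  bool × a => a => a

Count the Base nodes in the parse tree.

4

[Ty [Pr [Pr [Base bool]] × [Base a]] => [Ty [Pr [Base a]] => [Ty [Pr [Base a]]]]]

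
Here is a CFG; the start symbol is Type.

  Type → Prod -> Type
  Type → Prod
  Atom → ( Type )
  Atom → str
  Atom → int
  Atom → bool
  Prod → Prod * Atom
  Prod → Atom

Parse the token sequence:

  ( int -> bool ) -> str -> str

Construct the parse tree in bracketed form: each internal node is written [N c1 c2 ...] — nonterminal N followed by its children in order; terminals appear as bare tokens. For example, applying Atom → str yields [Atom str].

[Type [Prod [Atom ( [Type [Prod [Atom int]] -> [Type [Prod [Atom bool]]]] )]] -> [Type [Prod [Atom str]] -> [Type [Prod [Atom str]]]]]

Type
Prod -> Type
Atom -> Type
( Type ) -> Type
( Prod -> Type ) -> Type
( Atom -> Type ) -> Type
( int -> Type ) -> Type
( int -> Prod ) -> Type
( int -> Atom ) -> Type
( int -> bool ) -> Type
( int -> bool ) -> Prod -> Type
( int -> bool ) -> Atom -> Type
( int -> bool ) -> str -> Type
( int -> bool ) -> str -> Prod
( int -> bool ) -> str -> Atom
( int -> bool ) -> str -> str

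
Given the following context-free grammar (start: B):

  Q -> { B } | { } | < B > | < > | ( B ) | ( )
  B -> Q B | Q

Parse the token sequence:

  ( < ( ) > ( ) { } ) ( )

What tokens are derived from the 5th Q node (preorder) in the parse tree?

[B [Q ( [B [Q < [B [Q ( )]] >] [B [Q ( )] [B [Q { }]]]] )] [B [Q ( )]]]

{ }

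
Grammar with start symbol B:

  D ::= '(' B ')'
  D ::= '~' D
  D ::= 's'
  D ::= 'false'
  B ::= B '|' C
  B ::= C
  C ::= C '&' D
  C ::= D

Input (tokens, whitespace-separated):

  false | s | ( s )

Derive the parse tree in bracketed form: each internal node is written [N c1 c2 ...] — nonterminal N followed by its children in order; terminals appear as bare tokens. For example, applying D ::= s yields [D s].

[B [B [B [C [D false]]] | [C [D s]]] | [C [D ( [B [C [D s]]] )]]]

B
B | C
B | C | C
C | C | C
D | C | C
false | C | C
false | D | C
false | s | C
false | s | D
false | s | ( B )
false | s | ( C )
false | s | ( D )
false | s | ( s )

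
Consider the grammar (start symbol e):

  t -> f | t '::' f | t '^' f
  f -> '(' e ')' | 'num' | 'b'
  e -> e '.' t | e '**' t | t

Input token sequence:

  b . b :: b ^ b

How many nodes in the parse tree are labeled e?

[e [e [t [f b]]] . [t [t [t [f b]] :: [f b]] ^ [f b]]]

2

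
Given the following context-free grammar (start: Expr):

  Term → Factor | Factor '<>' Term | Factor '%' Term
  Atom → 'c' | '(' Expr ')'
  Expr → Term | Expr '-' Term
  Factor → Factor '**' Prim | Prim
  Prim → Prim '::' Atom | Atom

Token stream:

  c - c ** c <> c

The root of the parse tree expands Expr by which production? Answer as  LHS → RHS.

Expr → Expr '-' Term

[Expr [Expr [Term [Factor [Prim [Atom c]]]]] - [Term [Factor [Factor [Prim [Atom c]]] ** [Prim [Atom c]]] <> [Term [Factor [Prim [Atom c]]]]]]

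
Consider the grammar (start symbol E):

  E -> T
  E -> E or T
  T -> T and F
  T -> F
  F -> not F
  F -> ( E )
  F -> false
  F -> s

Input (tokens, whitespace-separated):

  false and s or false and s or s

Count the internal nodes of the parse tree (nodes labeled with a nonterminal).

13

[E [E [E [T [T [F false]] and [F s]]] or [T [T [F false]] and [F s]]] or [T [F s]]]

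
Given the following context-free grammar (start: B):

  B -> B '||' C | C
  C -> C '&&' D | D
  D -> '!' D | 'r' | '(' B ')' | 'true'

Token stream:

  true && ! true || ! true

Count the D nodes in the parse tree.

[B [B [C [C [D true]] && [D ! [D true]]]] || [C [D ! [D true]]]]

5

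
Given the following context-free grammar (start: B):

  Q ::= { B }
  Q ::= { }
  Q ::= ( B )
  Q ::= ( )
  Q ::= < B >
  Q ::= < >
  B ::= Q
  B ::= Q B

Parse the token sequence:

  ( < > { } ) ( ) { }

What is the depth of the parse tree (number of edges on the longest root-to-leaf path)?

5

[B [Q ( [B [Q < >] [B [Q { }]]] )] [B [Q ( )] [B [Q { }]]]]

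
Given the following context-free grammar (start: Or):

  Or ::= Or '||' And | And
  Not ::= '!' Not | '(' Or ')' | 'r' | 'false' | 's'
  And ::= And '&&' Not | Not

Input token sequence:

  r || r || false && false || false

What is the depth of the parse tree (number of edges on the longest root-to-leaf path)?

[Or [Or [Or [Or [And [Not r]]] || [And [Not r]]] || [And [And [Not false]] && [Not false]]] || [And [Not false]]]

6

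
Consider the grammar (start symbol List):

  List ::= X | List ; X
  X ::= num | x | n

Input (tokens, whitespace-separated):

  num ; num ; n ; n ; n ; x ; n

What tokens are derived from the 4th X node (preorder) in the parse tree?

n

[List [List [List [List [List [List [List [X num]] ; [X num]] ; [X n]] ; [X n]] ; [X n]] ; [X x]] ; [X n]]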